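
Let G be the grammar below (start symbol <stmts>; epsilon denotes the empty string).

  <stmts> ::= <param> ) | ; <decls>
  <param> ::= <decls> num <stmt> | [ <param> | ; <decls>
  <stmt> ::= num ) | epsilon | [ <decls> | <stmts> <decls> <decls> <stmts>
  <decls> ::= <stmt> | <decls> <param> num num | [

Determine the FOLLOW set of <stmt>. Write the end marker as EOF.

In <param> ::= <decls> num <stmt>: <stmt> is at the end, add FOLLOW(<param>) = { ), num }.
In <decls> ::= <stmt>: <stmt> is at the end, add FOLLOW(<decls>) = { EOF, ), ;, [, num }.
Union: FOLLOW(<stmt>) = { EOF, ), ;, [, num }.

{ EOF, ), ;, [, num }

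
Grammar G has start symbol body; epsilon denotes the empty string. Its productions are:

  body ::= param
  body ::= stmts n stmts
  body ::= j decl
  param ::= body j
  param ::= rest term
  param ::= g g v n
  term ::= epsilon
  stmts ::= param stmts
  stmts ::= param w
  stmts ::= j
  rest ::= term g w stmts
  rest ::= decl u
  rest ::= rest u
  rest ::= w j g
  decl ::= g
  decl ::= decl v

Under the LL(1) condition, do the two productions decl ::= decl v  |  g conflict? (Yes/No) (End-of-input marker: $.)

FIRST(decl v) = { g } and FIRST(g) = { g }.
Both contain g, so the two alternatives are not disjoint — LL(1) conflict.

Yes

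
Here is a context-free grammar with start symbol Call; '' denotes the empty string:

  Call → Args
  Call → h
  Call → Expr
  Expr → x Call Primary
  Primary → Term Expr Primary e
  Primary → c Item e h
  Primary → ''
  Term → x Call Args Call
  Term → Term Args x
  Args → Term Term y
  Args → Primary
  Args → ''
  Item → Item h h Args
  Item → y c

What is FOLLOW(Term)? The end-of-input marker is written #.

In Primary → Term Expr Primary e: add FIRST(Expr Primary e) = { x }.
In Term → Term Args x: add FIRST(Args x) = { c, x }.
In Args → Term Term y: add FIRST(Term y) = { x }.
In Args → Term Term y: add FIRST(y) = { y }.
Union: FOLLOW(Term) = { c, x, y }.

{ c, x, y }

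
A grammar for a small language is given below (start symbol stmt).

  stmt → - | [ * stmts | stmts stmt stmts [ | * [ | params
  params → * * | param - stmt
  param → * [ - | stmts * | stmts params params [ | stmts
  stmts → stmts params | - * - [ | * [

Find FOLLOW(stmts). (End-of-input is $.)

{ $, *, -, [ }

In stmt → [ * stmts: stmts is at the end, add FOLLOW(stmt) = { $, *, -, [ }.
In stmt → stmts stmt stmts [: add FIRST(stmt stmts [) = { *, -, [ }.
In stmt → stmts stmt stmts [: add FIRST([) = { [ }.
In param → stmts *: add FIRST(*) = { * }.
In param → stmts params params [: add FIRST(params params [) = { *, - }.
In param → stmts: stmts is at the end, add FOLLOW(param) = { - }.
In stmts → stmts params: add FIRST(params) = { *, - }.
Union: FOLLOW(stmts) = { $, *, -, [ }.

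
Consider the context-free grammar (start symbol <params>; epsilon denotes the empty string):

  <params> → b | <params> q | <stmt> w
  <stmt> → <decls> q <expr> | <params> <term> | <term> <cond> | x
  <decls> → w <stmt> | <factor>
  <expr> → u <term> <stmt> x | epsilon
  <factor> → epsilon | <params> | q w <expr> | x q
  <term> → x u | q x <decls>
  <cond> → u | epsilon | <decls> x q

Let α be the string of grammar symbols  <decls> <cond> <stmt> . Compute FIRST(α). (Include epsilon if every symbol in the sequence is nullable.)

{ b, q, u, w, x }

Add FIRST(<decls>)\{epsilon} = { b, q, w, x }; <decls> is nullable, continue.
Add FIRST(<cond>)\{epsilon} = { b, q, u, w, x }; <cond> is nullable, continue.
Add FIRST(<stmt>) = { b, q, w, x }; <stmt> is not nullable, stop.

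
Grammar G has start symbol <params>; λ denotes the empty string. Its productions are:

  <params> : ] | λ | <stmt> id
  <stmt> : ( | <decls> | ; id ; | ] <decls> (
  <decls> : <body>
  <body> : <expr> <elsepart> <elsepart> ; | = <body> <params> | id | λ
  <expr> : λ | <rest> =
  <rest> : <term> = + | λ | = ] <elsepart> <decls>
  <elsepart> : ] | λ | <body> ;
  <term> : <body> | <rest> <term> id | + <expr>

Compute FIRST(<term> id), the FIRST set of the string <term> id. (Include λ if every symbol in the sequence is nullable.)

Add FIRST(<term>)\{λ} = { +, ;, =, ], id }; <term> is nullable, continue.
id is a terminal; add {id} and stop.

{ +, ;, =, ], id }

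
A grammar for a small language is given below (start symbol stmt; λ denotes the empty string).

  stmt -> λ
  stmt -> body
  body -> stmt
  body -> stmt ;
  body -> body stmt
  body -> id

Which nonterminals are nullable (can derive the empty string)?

{ body, stmt }

Directly nullable (have an λ-production): stmt.
body -> stmt with every symbol nullable, so body is nullable.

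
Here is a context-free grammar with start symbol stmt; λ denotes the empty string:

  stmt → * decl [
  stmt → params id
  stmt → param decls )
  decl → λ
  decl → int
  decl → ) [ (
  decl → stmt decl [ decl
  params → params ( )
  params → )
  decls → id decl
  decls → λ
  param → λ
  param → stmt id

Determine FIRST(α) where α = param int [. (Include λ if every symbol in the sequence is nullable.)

{ ), *, id, int }

Add FIRST(param)\{λ} = { ), *, id }; param is nullable, continue.
int is a terminal; add {int} and stop.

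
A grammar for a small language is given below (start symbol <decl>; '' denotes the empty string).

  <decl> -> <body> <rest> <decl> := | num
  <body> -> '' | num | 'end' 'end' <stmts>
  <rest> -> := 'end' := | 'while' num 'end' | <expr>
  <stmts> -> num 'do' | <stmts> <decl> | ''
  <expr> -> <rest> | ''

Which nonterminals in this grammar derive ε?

Directly nullable (have an ''-production): <body>, <stmts>, <expr>.
<rest> -> <expr> with every symbol nullable, so <rest> is nullable.
No other nonterminal has a production whose RHS symbols are all nullable.

{ <body>, <expr>, <rest>, <stmts> }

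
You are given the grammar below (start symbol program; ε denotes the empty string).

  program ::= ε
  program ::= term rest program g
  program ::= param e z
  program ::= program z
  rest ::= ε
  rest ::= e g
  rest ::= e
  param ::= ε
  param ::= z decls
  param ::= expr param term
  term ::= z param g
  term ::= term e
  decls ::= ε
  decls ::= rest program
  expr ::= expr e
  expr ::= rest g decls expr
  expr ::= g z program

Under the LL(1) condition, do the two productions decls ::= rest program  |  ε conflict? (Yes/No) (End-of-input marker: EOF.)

Yes

FIRST(rest program) = { e, g, z, ε } and FIRST(ε) = { ε }.
Both alternatives are nullable, violating the LL(1) condition.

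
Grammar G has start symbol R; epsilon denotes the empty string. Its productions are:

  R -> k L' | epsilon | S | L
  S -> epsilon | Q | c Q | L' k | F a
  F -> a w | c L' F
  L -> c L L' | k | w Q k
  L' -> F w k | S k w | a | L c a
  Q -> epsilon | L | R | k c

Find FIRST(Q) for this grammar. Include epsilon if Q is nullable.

Q -> epsilon contributes epsilon.
From Q -> L: add FIRST(L) = { c, k, w }.
From Q -> R: add FIRST(R) = { a, c, k, w, epsilon } (including epsilon since R is nullable).
Q -> k c contributes {k}.
Union: FIRST(Q) = { a, c, k, w, epsilon }.

{ a, c, k, w, epsilon }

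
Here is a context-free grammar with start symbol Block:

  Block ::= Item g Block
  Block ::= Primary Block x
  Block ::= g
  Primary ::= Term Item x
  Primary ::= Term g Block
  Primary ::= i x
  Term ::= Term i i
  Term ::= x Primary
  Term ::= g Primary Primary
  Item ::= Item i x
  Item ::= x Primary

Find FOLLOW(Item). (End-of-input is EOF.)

In Block ::= Item g Block: add FIRST(g Block) = { g }.
In Primary ::= Term Item x: add FIRST(x) = { x }.
In Item ::= Item i x: add FIRST(i x) = { i }.
Union: FOLLOW(Item) = { g, i, x }.

{ g, i, x }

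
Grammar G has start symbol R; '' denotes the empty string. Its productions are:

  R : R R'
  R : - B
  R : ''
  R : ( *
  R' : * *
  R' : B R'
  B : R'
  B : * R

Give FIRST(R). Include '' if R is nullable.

From R : R R': R nullable, take FIRST(R) ∪ FIRST(R') = { (, *, - }.
R : - B contributes {-}.
R : '' contributes ''.
R : ( * contributes {(}.
Union: FIRST(R) = { (, *, -, '' }.

{ (, *, -, '' }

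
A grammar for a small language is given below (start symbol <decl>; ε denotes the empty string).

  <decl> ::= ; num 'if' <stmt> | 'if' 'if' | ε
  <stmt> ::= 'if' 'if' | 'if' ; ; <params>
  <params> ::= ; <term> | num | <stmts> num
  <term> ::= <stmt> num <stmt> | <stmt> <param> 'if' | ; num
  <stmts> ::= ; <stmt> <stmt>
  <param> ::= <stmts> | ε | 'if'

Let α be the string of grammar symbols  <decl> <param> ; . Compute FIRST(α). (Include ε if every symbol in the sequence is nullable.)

{ 'if', ; }

Add FIRST(<decl>)\{ε} = { 'if', ; }; <decl> is nullable, continue.
Add FIRST(<param>)\{ε} = { 'if', ; }; <param> is nullable, continue.
; is a terminal; add {;} and stop.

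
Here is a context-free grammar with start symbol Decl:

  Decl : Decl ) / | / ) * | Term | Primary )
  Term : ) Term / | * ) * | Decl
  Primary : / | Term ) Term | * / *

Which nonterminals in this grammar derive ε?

{ } (none)

No nonterminal has an empty production or an RHS whose symbols are all nullable.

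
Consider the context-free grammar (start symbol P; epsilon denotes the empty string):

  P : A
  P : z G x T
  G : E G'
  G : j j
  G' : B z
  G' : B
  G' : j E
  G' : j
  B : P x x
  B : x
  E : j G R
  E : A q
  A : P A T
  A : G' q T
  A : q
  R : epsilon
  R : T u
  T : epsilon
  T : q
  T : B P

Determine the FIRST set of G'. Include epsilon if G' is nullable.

From G' : B z: add FIRST(B) = { j, q, x, z }.
From G' : B: add FIRST(B) = { j, q, x, z }.
G' : j E contributes {j}.
G' : j contributes {j}.
Union: FIRST(G') = { j, q, x, z }.

{ j, q, x, z }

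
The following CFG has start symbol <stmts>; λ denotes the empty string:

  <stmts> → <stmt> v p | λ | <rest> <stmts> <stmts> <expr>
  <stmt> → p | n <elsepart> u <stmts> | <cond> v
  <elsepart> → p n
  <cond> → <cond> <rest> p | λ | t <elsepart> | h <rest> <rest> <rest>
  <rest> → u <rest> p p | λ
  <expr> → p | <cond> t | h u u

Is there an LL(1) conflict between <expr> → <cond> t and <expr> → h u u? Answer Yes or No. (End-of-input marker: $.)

Yes

FIRST(<cond> t) = { h, p, t, u } and FIRST(h u u) = { h }.
Both contain h, so the two alternatives are not disjoint — LL(1) conflict.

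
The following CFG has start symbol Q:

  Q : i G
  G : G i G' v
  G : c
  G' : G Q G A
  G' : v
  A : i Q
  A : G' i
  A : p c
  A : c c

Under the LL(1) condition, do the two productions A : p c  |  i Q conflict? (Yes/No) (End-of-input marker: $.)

No

FIRST(p c) = { p } and FIRST(i Q) = { i }.
The FIRST sets are disjoint and neither alternative is nullable — no conflict.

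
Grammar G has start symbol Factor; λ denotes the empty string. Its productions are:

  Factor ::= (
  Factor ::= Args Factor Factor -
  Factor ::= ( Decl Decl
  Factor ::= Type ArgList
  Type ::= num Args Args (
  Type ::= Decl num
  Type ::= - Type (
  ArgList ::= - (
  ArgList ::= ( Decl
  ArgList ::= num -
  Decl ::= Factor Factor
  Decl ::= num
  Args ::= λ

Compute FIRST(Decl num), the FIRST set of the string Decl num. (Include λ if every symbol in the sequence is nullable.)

{ (, -, num }

Add FIRST(Decl) = { (, -, num }; Decl is not nullable, stop.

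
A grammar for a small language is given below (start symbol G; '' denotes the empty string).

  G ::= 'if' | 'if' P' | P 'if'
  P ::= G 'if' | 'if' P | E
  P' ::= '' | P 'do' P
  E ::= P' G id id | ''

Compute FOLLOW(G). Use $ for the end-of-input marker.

{ $, 'if', id }

G is the start symbol, so $ ∈ FOLLOW(G).
In P ::= G 'if': add FIRST('if') = { 'if' }.
In E ::= P' G id id: add FIRST(id id) = { id }.
Union: FOLLOW(G) = { $, 'if', id }.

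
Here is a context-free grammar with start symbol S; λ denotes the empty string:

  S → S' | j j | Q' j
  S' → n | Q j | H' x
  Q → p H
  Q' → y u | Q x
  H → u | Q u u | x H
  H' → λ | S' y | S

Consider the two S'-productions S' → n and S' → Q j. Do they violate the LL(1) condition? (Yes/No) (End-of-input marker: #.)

No

FIRST(n) = { n } and FIRST(Q j) = { p }.
The FIRST sets are disjoint and neither alternative is nullable — no conflict.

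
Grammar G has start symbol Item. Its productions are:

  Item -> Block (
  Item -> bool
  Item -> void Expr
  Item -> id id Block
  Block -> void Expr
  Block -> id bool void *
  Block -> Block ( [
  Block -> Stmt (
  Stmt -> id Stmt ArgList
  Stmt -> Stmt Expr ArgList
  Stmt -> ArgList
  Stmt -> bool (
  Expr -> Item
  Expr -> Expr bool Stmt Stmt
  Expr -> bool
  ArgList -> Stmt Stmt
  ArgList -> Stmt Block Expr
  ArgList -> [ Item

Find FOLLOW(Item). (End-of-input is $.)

Item is the start symbol, so $ ∈ FOLLOW(Item).
In Expr -> Item: Item is at the end, add FOLLOW(Expr) = { $, (, [, bool, id, void }.
In ArgList -> [ Item: Item is at the end, add FOLLOW(ArgList) = { $, (, [, bool, id, void }.
Union: FOLLOW(Item) = { $, (, [, bool, id, void }.

{ $, (, [, bool, id, void }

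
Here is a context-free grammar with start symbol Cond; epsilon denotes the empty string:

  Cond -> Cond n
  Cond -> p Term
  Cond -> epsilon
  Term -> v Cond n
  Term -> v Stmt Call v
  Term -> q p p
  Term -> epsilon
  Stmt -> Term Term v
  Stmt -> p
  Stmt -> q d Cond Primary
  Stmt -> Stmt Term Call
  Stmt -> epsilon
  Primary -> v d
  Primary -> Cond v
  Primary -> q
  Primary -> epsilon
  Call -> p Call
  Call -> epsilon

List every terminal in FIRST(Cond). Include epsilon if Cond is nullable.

From Cond -> Cond n: Cond nullable, take FIRST(Cond) ∪ {n} = { n, p }.
Cond -> p Term contributes {p}.
Cond -> epsilon contributes epsilon.
Union: FIRST(Cond) = { n, p, epsilon }.

{ n, p, epsilon }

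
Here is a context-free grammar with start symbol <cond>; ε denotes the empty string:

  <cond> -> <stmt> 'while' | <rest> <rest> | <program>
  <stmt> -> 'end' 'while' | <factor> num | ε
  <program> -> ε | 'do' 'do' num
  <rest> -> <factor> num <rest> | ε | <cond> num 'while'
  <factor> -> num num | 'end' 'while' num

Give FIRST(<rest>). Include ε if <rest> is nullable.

{ 'do', 'end', 'while', num, ε }

From <rest> -> <factor> num <rest>: add FIRST(<factor>) = { 'end', num }.
<rest> -> ε contributes ε.
From <rest> -> <cond> num 'while': <cond> nullable, take FIRST(<cond>) ∪ {num} = { 'do', 'end', 'while', num }.
Union: FIRST(<rest>) = { 'do', 'end', 'while', num, ε }.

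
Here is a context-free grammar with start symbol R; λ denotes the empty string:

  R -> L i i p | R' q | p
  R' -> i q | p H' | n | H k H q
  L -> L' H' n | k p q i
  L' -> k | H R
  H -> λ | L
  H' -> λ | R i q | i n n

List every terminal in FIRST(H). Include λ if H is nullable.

H -> λ contributes λ.
From H -> L: add FIRST(L) = { i, k, n, p }.
Union: FIRST(H) = { i, k, n, p, λ }.

{ i, k, n, p, λ }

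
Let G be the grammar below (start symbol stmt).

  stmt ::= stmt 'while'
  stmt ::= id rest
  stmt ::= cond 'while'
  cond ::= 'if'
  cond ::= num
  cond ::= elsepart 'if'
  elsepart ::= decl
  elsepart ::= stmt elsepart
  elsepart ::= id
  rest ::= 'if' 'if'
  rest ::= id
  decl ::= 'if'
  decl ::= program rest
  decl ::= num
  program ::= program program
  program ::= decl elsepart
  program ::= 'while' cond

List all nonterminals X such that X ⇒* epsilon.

No nonterminal has an empty production or an RHS whose symbols are all nullable.

{ } (none)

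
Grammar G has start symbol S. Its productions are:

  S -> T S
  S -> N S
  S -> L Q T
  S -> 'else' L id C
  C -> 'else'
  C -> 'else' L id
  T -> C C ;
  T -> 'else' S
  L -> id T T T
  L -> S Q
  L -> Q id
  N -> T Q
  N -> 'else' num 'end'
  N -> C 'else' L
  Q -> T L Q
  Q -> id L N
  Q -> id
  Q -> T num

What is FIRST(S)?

From S -> T S: add FIRST(T) = { 'else' }.
From S -> N S: add FIRST(N) = { 'else' }.
From S -> L Q T: add FIRST(L) = { 'else', id }.
S -> 'else' L id C contributes {'else'}.
Union: FIRST(S) = { 'else', id }.

{ 'else', id }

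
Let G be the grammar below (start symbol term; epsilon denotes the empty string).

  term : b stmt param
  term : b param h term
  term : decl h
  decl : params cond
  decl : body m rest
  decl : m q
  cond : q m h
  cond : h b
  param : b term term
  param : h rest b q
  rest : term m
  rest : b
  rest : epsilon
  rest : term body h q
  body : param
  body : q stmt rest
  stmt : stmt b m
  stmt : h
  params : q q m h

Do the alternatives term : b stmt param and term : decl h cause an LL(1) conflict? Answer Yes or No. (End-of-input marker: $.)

FIRST(b stmt param) = { b } and FIRST(decl h) = { b, h, m, q }.
Both contain b, so the two alternatives are not disjoint — LL(1) conflict.

Yes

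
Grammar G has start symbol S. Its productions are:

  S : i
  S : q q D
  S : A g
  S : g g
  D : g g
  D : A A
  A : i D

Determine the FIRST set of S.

{ g, i, q }

S : i contributes {i}.
S : q q D contributes {q}.
From S : A g: add FIRST(A) = { i }.
S : g g contributes {g}.
Union: FIRST(S) = { g, i, q }.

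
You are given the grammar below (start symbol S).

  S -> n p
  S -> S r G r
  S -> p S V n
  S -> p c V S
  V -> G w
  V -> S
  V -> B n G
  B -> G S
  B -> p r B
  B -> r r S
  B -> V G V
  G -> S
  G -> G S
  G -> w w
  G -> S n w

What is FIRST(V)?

{ n, p, r, w }

From V -> G w: add FIRST(G) = { n, p, w }.
From V -> S: add FIRST(S) = { n, p }.
From V -> B n G: add FIRST(B) = { n, p, r, w }.
Union: FIRST(V) = { n, p, r, w }.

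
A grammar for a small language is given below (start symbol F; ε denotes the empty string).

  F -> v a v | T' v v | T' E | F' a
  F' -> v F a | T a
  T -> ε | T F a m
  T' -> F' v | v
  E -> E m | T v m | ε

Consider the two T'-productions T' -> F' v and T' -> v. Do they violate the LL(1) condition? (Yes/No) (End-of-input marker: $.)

FIRST(F' v) = { a, v } and FIRST(v) = { v }.
Both contain v, so the two alternatives are not disjoint — LL(1) conflict.

Yes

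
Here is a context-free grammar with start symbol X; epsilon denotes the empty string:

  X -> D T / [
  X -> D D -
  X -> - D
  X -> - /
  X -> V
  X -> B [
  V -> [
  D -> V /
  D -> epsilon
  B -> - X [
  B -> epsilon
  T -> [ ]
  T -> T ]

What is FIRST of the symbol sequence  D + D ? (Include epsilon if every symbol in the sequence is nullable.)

{ +, [ }

Add FIRST(D)\{epsilon} = { [ }; D is nullable, continue.
+ is a terminal; add {+} and stop.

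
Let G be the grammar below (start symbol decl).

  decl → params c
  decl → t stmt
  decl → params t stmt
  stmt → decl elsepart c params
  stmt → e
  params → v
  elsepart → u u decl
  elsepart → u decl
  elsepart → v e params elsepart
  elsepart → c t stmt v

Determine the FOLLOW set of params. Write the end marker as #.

{ #, c, t, u, v }

In decl → params c: add FIRST(c) = { c }.
In decl → params t stmt: add FIRST(t stmt) = { t }.
In stmt → decl elsepart c params: params is at the end, add FOLLOW(stmt) = { #, c, u, v }.
In elsepart → v e params elsepart: add FIRST(elsepart) = { c, u, v }.
Union: FOLLOW(params) = { #, c, t, u, v }.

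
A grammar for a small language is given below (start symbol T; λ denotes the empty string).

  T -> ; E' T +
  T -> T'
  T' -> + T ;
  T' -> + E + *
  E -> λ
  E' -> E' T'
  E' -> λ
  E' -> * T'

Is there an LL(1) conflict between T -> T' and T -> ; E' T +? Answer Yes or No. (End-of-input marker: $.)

No

FIRST(T') = { + } and FIRST(; E' T +) = { ; }.
The FIRST sets are disjoint and neither alternative is nullable — no conflict.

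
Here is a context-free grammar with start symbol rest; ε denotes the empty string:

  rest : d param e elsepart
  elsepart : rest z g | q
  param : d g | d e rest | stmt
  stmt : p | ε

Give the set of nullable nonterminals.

Directly nullable (have an ε-production): stmt.
param : stmt with every symbol nullable, so param is nullable.
No other nonterminal has a production whose RHS symbols are all nullable.

{ param, stmt }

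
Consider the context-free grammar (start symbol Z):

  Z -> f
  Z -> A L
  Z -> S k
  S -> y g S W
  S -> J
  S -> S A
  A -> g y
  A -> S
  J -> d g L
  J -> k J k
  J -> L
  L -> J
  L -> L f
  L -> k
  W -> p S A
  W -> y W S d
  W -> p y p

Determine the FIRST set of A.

A -> g y contributes {g}.
From A -> S: add FIRST(S) = { d, k, y }.
Union: FIRST(A) = { d, g, k, y }.

{ d, g, k, y }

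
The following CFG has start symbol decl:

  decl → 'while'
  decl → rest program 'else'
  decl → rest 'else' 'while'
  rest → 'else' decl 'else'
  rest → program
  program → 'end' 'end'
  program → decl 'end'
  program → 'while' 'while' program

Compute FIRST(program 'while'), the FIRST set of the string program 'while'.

Add FIRST(program) = { 'else', 'end', 'while' }; program is not nullable, stop.

{ 'else', 'end', 'while' }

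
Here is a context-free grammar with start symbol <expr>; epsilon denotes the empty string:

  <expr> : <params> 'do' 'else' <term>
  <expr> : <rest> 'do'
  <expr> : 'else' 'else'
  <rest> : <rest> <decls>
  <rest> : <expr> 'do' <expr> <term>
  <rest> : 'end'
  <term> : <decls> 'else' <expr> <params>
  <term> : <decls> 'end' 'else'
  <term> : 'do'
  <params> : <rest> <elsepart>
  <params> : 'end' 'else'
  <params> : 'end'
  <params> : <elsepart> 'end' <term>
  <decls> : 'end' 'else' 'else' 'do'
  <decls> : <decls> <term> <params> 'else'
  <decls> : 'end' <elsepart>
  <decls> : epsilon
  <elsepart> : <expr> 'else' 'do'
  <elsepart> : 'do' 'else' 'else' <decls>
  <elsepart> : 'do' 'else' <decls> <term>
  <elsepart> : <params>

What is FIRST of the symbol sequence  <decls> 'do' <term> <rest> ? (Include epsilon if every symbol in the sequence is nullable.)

{ 'do', 'else', 'end' }

Add FIRST(<decls>)\{epsilon} = { 'do', 'else', 'end' }; <decls> is nullable, continue.
'do' is a terminal; add {'do'} and stop.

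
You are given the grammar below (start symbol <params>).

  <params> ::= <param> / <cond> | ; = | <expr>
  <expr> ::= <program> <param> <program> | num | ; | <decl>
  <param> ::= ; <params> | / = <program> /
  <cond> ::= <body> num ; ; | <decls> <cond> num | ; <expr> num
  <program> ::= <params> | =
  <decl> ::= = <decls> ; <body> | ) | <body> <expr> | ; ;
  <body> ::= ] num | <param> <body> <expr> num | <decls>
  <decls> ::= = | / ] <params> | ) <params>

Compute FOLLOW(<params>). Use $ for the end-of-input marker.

<params> is the start symbol, so $ ∈ FOLLOW(<params>).
In <param> ::= ; <params>: <params> is at the end, add FOLLOW(<param>) = { ), /, ;, =, ], num }.
In <program> ::= <params>: <params> is at the end, add FOLLOW(<program>) = { $, ), /, ;, =, ], num }.
In <decls> ::= / ] <params>: <params> is at the end, add FOLLOW(<decls>) = { $, ), /, ;, =, ], num }.
In <decls> ::= ) <params>: <params> is at the end, add FOLLOW(<decls>) = { $, ), /, ;, =, ], num }.
Union: FOLLOW(<params>) = { $, ), /, ;, =, ], num }.

{ $, ), /, ;, =, ], num }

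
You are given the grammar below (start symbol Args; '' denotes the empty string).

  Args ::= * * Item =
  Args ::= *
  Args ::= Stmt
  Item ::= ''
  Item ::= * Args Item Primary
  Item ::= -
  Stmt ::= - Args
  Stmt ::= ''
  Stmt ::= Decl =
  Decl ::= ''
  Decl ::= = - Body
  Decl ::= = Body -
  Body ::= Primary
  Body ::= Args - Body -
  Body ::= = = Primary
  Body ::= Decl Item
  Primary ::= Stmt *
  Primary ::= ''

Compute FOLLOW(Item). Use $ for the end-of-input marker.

In Args ::= * * Item =: add FIRST(=) = { = }.
In Item ::= * Args Item Primary: add FIRST(Primary)\{''} = { *, -, = }.
  Since Primary is nullable, also add FOLLOW(Item) = { *, -, = }.
In Body ::= Decl Item: Item is at the end, add FOLLOW(Body) = { *, -, = }.
Union: FOLLOW(Item) = { *, -, = }.

{ *, -, = }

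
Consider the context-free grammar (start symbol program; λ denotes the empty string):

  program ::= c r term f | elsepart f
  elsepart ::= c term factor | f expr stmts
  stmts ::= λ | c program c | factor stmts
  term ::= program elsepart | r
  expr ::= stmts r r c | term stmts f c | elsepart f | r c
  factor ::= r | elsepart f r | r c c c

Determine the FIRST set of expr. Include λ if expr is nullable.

{ c, f, r }

From expr ::= stmts r r c: stmts nullable, take FIRST(stmts) ∪ {r} = { c, f, r }.
From expr ::= term stmts f c: add FIRST(term) = { c, f, r }.
From expr ::= elsepart f: add FIRST(elsepart) = { c, f }.
expr ::= r c contributes {r}.
Union: FIRST(expr) = { c, f, r }.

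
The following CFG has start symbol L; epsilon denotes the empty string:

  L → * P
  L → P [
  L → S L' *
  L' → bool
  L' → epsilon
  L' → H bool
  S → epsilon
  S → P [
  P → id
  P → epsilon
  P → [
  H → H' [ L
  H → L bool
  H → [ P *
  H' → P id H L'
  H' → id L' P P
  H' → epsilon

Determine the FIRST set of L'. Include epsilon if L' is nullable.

L' → bool contributes {bool}.
L' → epsilon contributes epsilon.
From L' → H bool: add FIRST(H) = { *, [, bool, id }.
Union: FIRST(L') = { *, [, bool, id, epsilon }.

{ *, [, bool, id, epsilon }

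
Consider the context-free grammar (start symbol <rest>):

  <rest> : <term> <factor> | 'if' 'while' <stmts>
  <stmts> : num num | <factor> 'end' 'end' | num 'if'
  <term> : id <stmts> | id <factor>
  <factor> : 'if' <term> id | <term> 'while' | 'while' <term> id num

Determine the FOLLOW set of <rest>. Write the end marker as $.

{ $ }

<rest> is the start symbol, so $ ∈ FOLLOW(<rest>).
Union: FOLLOW(<rest>) = { $ }.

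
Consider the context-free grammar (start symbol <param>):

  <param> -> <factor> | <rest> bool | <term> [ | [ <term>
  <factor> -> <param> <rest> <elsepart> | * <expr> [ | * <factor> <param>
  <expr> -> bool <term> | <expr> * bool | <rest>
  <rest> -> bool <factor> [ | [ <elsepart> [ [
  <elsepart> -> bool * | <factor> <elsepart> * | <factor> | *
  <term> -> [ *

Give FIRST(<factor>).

{ *, [, bool }

From <factor> -> <param> <rest> <elsepart>: add FIRST(<param>) = { *, [, bool }.
<factor> -> * <expr> [ contributes {*}.
<factor> -> * <factor> <param> contributes {*}.
Union: FIRST(<factor>) = { *, [, bool }.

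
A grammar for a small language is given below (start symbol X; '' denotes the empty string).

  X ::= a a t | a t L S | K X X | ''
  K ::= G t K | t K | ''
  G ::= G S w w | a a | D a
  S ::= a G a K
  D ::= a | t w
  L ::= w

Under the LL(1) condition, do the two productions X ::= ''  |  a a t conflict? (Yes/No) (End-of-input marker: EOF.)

FIRST('') = { '' } and FIRST(a a t) = { a }.
The first alternative is nullable and FOLLOW(X) = { EOF, a, t } shares a with FIRST of the second — conflict.

Yes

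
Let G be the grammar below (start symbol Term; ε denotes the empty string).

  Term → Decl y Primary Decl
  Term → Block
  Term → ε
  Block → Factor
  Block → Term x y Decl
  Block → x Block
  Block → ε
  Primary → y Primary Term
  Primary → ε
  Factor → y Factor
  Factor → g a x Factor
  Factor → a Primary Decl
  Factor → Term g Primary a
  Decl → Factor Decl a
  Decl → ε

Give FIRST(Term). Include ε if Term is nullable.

{ a, g, x, y, ε }

From Term → Decl y Primary Decl: Decl nullable, take FIRST(Decl) ∪ {y} = { a, g, x, y }.
From Term → Block: add FIRST(Block) = { a, g, x, y, ε } (including ε since Block is nullable).
Term → ε contributes ε.
Union: FIRST(Term) = { a, g, x, y, ε }.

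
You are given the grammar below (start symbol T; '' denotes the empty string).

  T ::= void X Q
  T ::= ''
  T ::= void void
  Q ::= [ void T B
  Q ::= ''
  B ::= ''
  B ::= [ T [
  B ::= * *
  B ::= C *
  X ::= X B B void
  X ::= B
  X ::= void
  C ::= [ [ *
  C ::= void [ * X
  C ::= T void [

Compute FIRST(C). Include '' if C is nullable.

{ [, void }

C ::= [ [ * contributes {[}.
C ::= void [ * X contributes {void}.
From C ::= T void [: T nullable, take FIRST(T) ∪ {void} = { void }.
Union: FIRST(C) = { [, void }.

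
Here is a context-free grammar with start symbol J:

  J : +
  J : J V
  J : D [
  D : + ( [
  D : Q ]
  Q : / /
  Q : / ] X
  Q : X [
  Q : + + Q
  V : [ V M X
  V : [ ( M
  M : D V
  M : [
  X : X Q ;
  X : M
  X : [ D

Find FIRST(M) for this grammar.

{ +, /, [ }

From M : D V: add FIRST(D) = { +, /, [ }.
M : [ contributes {[}.
Union: FIRST(M) = { +, /, [ }.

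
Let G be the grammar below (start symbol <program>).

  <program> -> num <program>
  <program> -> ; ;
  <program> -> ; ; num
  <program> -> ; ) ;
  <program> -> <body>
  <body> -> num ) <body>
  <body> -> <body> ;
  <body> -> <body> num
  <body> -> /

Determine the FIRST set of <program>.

{ /, ;, num }

<program> -> num <program> contributes {num}.
<program> -> ; ; contributes {;}.
<program> -> ; ; num contributes {;}.
<program> -> ; ) ; contributes {;}.
From <program> -> <body>: add FIRST(<body>) = { /, num }.
Union: FIRST(<program>) = { /, ;, num }.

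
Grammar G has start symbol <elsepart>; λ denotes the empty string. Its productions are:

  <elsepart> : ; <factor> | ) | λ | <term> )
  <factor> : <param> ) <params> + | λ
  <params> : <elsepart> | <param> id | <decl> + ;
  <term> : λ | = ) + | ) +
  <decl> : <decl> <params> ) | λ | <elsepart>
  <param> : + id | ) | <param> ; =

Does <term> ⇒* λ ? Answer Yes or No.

Yes

<term> has an λ-production, so <term> ⇒ λ.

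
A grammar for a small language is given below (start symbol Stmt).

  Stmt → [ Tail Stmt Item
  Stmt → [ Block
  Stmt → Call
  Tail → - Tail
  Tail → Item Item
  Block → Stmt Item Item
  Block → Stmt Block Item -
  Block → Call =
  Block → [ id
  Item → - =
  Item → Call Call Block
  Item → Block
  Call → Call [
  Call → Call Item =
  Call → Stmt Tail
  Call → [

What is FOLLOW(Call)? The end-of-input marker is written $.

In Stmt → Call: Call is at the end, add FOLLOW(Stmt) = { $, -, [ }.
In Block → Call =: add FIRST(=) = { = }.
In Item → Call Call Block: add FIRST(Call Block) = { [ }.
In Item → Call Call Block: add FIRST(Block) = { [ }.
In Call → Call [: add FIRST([) = { [ }.
In Call → Call Item =: add FIRST(Item =) = { -, [ }.
Union: FOLLOW(Call) = { $, -, =, [ }.

{ $, -, =, [ }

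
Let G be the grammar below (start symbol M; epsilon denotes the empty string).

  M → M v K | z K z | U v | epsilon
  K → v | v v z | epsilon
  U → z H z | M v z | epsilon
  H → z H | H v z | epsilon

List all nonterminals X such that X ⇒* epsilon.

{ H, K, M, U }

Directly nullable (have an epsilon-production): M, K, U, H.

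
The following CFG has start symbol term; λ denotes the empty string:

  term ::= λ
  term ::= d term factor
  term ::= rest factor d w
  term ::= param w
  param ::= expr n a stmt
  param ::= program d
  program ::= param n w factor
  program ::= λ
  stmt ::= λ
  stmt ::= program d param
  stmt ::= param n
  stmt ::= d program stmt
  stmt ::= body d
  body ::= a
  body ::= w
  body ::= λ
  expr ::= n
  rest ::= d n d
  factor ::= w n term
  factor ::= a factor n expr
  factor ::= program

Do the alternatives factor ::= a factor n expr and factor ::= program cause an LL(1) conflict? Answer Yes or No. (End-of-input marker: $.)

FIRST(a factor n expr) = { a } and FIRST(program) = { d, n, λ }.
The second alternative is nullable and FOLLOW(factor) = { $, a, d, n, w } shares a with FIRST of the first — conflict.

Yes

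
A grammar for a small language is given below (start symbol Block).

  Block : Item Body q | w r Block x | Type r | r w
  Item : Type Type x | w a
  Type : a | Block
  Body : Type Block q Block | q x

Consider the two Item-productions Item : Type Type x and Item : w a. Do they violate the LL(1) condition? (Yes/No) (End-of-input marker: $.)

FIRST(Type Type x) = { a, r, w } and FIRST(w a) = { w }.
Both contain w, so the two alternatives are not disjoint — LL(1) conflict.

Yes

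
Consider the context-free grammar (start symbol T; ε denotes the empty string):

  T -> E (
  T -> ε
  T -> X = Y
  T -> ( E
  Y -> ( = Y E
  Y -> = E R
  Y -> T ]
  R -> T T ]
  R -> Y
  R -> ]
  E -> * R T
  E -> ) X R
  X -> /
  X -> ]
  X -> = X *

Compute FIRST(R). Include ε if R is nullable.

{ (, ), *, /, =, ] }

From R -> T T ]: T, T nullable, take FIRST(T) ∪ FIRST(T) ∪ {]} = { (, ), *, /, =, ] }.
From R -> Y: add FIRST(Y) = { (, ), *, /, =, ] }.
R -> ] contributes {]}.
Union: FIRST(R) = { (, ), *, /, =, ] }.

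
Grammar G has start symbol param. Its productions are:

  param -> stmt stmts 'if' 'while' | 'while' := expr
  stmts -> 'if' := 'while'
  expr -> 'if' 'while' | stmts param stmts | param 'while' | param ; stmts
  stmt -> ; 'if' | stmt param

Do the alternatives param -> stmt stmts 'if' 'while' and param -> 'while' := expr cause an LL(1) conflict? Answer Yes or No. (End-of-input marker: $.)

No

FIRST(stmt stmts 'if' 'while') = { ; } and FIRST('while' := expr) = { 'while' }.
The FIRST sets are disjoint and neither alternative is nullable — no conflict.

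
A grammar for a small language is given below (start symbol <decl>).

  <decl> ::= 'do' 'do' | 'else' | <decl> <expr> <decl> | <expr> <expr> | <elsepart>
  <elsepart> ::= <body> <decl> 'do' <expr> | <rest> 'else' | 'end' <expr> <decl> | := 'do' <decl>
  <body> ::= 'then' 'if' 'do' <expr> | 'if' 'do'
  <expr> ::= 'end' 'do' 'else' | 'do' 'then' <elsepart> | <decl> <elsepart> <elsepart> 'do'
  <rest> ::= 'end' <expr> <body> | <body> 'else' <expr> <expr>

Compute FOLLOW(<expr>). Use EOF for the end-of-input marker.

In <decl> ::= <decl> <expr> <decl>: add FIRST(<decl>) = { 'do', 'else', 'end', 'if', 'then', := }.
In <decl> ::= <expr> <expr>: add FIRST(<expr>) = { 'do', 'else', 'end', 'if', 'then', := }.
In <decl> ::= <expr> <expr>: <expr> is at the end, add FOLLOW(<decl>) = { EOF, 'do', 'else', 'end', 'if', 'then', := }.
In <elsepart> ::= <body> <decl> 'do' <expr>: <expr> is at the end, add FOLLOW(<elsepart>) = { EOF, 'do', 'else', 'end', 'if', 'then', := }.
In <elsepart> ::= 'end' <expr> <decl>: add FIRST(<decl>) = { 'do', 'else', 'end', 'if', 'then', := }.
In <body> ::= 'then' 'if' 'do' <expr>: <expr> is at the end, add FOLLOW(<body>) = { 'do', 'else', 'end', 'if', 'then', := }.
In <rest> ::= 'end' <expr> <body>: add FIRST(<body>) = { 'if', 'then' }.
In <rest> ::= <body> 'else' <expr> <expr>: add FIRST(<expr>) = { 'do', 'else', 'end', 'if', 'then', := }.
In <rest> ::= <body> 'else' <expr> <expr>: <expr> is at the end, add FOLLOW(<rest>) = { 'else' }.
Union: FOLLOW(<expr>) = { EOF, 'do', 'else', 'end', 'if', 'then', := }.

{ EOF, 'do', 'else', 'end', 'if', 'then', := }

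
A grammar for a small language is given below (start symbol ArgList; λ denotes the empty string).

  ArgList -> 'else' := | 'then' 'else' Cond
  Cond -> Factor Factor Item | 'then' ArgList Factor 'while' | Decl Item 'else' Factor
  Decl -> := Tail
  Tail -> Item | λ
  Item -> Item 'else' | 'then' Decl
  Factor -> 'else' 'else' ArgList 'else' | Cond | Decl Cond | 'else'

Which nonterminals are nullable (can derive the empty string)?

Directly nullable (have an λ-production): Tail.
No other nonterminal has a production whose RHS symbols are all nullable.

{ Tail }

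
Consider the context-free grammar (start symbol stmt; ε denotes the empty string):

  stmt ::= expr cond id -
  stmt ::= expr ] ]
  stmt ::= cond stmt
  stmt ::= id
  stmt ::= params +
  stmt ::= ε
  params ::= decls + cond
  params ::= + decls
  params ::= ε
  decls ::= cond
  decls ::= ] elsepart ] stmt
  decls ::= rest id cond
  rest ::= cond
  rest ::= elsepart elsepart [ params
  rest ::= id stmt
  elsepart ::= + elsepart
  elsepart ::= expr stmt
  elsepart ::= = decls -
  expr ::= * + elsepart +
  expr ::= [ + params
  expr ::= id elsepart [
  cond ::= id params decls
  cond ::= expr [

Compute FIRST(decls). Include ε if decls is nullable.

From decls ::= cond: add FIRST(cond) = { *, [, id }.
decls ::= ] elsepart ] stmt contributes {]}.
From decls ::= rest id cond: add FIRST(rest) = { *, +, =, [, id }.
Union: FIRST(decls) = { *, +, =, [, ], id }.

{ *, +, =, [, ], id }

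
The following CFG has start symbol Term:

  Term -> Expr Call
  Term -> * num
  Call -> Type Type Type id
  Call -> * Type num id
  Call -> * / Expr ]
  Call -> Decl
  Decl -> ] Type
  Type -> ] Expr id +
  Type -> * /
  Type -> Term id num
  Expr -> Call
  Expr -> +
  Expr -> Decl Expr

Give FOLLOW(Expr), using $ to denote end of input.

{ *, +, ], id }

In Term -> Expr Call: add FIRST(Call) = { *, +, ] }.
In Call -> * / Expr ]: add FIRST(]) = { ] }.
In Type -> ] Expr id +: add FIRST(id +) = { id }.
In Expr -> Decl Expr: Expr is at the end, add FOLLOW(Expr) = { *, +, ], id }.
Union: FOLLOW(Expr) = { *, +, ], id }.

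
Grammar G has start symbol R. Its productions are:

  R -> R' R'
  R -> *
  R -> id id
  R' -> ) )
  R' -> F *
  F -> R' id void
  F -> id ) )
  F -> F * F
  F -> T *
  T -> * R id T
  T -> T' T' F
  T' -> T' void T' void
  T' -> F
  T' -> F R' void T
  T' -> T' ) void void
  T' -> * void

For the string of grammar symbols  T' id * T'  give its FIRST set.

Add FIRST(T') = { ), *, id }; T' is not nullable, stop.

{ ), *, id }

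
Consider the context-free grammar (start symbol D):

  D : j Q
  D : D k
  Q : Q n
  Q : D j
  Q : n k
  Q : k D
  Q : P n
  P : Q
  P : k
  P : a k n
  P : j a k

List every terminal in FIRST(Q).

From Q : Q n: add FIRST(Q) = { a, j, k, n }.
From Q : D j: add FIRST(D) = { j }.
Q : n k contributes {n}.
Q : k D contributes {k}.
From Q : P n: add FIRST(P) = { a, j, k, n }.
Union: FIRST(Q) = { a, j, k, n }.

{ a, j, k, n }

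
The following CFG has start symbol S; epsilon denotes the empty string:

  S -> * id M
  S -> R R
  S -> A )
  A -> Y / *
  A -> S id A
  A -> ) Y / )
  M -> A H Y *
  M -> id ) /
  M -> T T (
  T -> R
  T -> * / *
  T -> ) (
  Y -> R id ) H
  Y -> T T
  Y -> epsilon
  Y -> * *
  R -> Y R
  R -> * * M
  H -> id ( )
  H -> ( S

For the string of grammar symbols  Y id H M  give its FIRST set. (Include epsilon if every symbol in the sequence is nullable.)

{ ), *, id }

Add FIRST(Y)\{epsilon} = { ), * }; Y is nullable, continue.
id is a terminal; add {id} and stop.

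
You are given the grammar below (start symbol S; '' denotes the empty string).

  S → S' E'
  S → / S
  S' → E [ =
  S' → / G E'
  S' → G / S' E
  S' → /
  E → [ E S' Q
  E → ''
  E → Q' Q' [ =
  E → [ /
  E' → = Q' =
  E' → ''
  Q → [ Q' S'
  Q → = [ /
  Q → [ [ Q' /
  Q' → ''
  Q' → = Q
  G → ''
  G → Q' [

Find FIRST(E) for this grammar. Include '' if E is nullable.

E → [ E S' Q contributes {[}.
E → '' contributes ''.
From E → Q' Q' [ =: Q', Q' nullable, take FIRST(Q') ∪ FIRST(Q') ∪ {[} = { =, [ }.
E → [ / contributes {[}.
Union: FIRST(E) = { =, [, '' }.

{ =, [, '' }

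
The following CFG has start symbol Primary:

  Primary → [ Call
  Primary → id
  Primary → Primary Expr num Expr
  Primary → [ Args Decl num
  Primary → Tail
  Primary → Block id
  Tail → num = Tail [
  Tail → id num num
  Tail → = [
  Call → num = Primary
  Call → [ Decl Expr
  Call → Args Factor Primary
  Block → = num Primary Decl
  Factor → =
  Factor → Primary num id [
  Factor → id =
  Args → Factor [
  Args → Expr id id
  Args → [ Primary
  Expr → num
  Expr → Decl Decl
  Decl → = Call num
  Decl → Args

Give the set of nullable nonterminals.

No nonterminal has an empty production or an RHS whose symbols are all nullable.

{ } (none)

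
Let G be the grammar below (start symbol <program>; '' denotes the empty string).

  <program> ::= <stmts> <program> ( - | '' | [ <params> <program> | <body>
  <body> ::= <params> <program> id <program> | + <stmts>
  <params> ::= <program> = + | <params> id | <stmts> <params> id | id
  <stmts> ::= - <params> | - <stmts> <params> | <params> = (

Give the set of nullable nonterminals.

{ <program> }

Directly nullable (have an ''-production): <program>.
No other nonterminal has a production whose RHS symbols are all nullable.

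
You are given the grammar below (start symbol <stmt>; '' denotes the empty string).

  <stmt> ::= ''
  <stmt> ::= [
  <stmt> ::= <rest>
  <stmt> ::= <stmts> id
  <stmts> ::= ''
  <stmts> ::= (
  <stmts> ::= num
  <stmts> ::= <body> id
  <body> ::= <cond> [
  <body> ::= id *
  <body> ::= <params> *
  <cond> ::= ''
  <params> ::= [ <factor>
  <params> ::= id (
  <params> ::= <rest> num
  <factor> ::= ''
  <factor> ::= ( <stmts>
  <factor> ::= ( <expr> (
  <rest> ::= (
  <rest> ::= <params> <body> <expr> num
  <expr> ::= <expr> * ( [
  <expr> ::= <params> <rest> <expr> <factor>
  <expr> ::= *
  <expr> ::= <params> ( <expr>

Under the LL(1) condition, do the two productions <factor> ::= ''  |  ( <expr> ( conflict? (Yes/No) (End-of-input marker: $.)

FIRST('') = { '' } and FIRST(( <expr> () = { ( }.
The first alternative is nullable and FOLLOW(<factor>) = { (, *, [, id, num } shares ( with FIRST of the second — conflict.

Yes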